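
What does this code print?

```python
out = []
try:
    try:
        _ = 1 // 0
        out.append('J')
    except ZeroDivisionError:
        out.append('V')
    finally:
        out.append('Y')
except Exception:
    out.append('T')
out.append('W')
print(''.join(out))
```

Execution trace: 'V' (inner except ZeroDivisionError) → 'Y' (inner finally) → 'W' (after the try/except). Output: VYW

Answer: VYW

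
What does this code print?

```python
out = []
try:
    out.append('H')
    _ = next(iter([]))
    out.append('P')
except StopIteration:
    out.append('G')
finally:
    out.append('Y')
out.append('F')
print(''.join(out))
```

Execution trace: 'H' (try body) → 'G' (except StopIteration) → 'Y' (finally) → 'F' (after the try/except). Output: HGYF

Answer: HGYF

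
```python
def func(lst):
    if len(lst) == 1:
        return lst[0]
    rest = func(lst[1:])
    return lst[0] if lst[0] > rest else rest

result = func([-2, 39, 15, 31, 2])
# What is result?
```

Recursive max over [-2, 39, 15, 31, 2] = 39

Answer: 39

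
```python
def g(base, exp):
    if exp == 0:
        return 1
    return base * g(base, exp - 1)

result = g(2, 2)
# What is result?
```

g(2, 2) = 2 * 2 = 4

Answer: 4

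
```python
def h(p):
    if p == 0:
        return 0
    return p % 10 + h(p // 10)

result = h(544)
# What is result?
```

Sum of digits of 544: 4 + 4 + 5 = 13

Answer: 13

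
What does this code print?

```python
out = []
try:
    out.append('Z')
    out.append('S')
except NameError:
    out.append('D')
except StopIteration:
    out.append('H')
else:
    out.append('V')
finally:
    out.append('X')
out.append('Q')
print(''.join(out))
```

Execution trace: 'Z' (try body) → 'S' (try body, no exception) → 'V' (else) → 'X' (finally) → 'Q' (after the try/except). Output: ZSVXQ

Answer: ZSVXQ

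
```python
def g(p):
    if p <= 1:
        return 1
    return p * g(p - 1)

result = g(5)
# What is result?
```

g(5) = 5 * 4 * 3 * 2 * 1 = 120

Answer: 120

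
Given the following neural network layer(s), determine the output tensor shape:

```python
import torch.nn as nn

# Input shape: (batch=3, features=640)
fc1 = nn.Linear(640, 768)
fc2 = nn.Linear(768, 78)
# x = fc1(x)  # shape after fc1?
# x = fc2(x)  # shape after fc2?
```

Input: (3, 640) -> after fc1: (3, 768) -> Output: (3, 78)

Answer: (3, 78)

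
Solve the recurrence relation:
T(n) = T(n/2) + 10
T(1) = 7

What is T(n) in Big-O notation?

Each step divides n by 2 and adds 10. After log_2(n) steps we reach T(1)=7. So T(n) = 10·log_2(n) + 7 = O(log n).

Answer: O(log n)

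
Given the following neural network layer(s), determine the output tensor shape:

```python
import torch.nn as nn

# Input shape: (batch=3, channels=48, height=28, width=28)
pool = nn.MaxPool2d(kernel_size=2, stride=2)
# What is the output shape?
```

Input: (3, 48, 28, 28) -> Output: (3, 48, 14, 14)

Answer: (3, 48, 14, 14)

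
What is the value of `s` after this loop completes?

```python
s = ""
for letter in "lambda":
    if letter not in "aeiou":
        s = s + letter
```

Remove vowels from 'lambda'
`s` takes the values: "" → "l" → "lm" → "lmb" → "lmbd"

Answer: "lmbd"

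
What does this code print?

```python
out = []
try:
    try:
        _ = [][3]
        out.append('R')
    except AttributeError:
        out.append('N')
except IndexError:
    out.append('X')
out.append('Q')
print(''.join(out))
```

Execution trace: 'X' (outer except IndexError) → 'Q' (after the try/except). Output: XQ

Answer: XQ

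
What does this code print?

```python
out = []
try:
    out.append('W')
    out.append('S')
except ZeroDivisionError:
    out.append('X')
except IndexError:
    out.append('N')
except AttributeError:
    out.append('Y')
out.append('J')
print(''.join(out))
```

Execution trace: 'W' (try body) → 'S' (try body, no exception) → 'J' (after the try/except). Output: WSJ

Answer: WSJ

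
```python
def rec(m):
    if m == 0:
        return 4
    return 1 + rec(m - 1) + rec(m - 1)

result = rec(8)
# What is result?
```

rec(m) = 1 + 2·rec(m-1), rec(0)=4. Closed form: (4+1)·2^8 - 1 = 1279.

Answer: 1279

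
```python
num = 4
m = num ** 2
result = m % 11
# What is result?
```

Trace:
`num = 4` → num = 4
`m = num ** 2` → m = 16
`result = m % 11` → result = 5
So result = 5

Answer: 5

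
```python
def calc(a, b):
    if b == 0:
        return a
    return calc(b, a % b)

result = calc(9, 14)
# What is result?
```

calc(9, 14) -> calc(14, 9) -> calc(9, 5) -> calc(5, 4) -> calc(4, 1) -> calc(1, 0) -> 1

Answer: 1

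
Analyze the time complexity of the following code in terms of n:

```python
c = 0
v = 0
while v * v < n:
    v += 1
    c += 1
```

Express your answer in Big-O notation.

Each loop level contributes: √n. Multiplying the contributions gives O(√n).

Answer: O(√n)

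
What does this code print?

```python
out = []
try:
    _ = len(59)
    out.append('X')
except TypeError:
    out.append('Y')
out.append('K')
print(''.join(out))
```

Execution trace: 'Y' (except TypeError) → 'K' (after the try/except). Output: YK

Answer: YK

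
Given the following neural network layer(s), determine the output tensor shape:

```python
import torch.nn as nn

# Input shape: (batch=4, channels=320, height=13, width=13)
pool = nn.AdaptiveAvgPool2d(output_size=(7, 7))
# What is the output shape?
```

Input: (4, 320, 13, 13) -> Output: (4, 320, 7, 7)

Answer: (4, 320, 7, 7)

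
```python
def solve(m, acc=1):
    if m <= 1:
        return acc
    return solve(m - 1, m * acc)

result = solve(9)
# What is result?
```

Accumulator trace (n, acc): (9, 1) -> (8, 9) -> (7, 72) -> (6, 504) -> (5, 3024) -> (4, 15120) -> (3, 60480) -> (2, 181440) -> (1, 362880) -> return 362880

Answer: 362880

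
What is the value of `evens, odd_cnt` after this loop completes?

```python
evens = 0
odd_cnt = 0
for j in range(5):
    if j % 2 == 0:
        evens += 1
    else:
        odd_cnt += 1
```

Count evens and odds in range(5)
`evens, odd_cnt` takes the values: (0, 0) → (1, 0) → (1, 1) → (2, 1) → (2, 2) → (3, 2)

Answer: 3, 2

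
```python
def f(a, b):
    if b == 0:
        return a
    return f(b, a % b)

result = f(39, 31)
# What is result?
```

f(39, 31) -> f(31, 8) -> f(8, 7) -> f(7, 1) -> f(1, 0) -> 1

Answer: 1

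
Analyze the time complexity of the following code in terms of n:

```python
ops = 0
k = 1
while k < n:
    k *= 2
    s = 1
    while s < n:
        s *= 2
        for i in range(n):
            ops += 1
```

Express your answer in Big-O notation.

Each loop level contributes: log n × log n × n. Multiplying the contributions gives O(n log² n).

Answer: O(n log² n)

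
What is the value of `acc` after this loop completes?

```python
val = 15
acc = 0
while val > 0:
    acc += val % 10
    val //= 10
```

Sum digits of 15
`acc` takes the values: 0 → 5 → 6

Answer: 6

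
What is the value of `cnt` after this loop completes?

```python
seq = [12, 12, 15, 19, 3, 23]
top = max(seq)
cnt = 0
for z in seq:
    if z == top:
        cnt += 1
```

Count of max value 23 in [12, 12, 15, 19, 3, 23]
`cnt` takes the values: 0 → 1

Answer: 1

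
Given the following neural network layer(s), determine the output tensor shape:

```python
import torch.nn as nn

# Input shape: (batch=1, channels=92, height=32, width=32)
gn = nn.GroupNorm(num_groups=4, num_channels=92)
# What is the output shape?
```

Input: (1, 92, 32, 32) -> Output: (1, 92, 32, 32)

Answer: (1, 92, 32, 32)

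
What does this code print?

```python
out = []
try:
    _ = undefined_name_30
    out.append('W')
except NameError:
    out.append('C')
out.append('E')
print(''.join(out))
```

Execution trace: 'C' (except NameError) → 'E' (after the try/except). Output: CE

Answer: CE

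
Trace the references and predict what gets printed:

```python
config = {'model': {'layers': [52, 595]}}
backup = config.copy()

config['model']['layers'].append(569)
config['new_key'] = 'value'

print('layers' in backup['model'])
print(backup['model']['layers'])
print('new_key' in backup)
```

Key concept: shallow copy gotcha with nested dict.
Step by step:
`config = {'model': {'layers': [52, 595]}}` → config = {'model': {'layers': [52, 595]}}
`backup = config.copy()` → backup = {'model': {'layers': [52, 595]}}
`config['model']['layers'].append(569)` → config = {'model': {'layers': [52, 595, 569]}}; backup = {'model': {'layers': [52, 595, 569]}}
`config['new_key'] = 'value'` → config = {'model': {'layers': [52, 595, 569]}, 'new_key': 'value'}
`print('layers' in backup['model'])` → prints True
`print(backup['model']['layers'])` → prints [52, 595, 569]
`print('new_key' in backup)` → prints False

Answer:
True
[52, 595, 569]
False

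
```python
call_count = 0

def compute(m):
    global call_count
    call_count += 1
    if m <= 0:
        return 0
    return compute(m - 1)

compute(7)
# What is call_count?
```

Linear recursion stepping by 1: 8 calls from m=7 down to ≤0.

Answer: 8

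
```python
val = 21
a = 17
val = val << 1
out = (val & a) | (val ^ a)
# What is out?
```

Trace:
`val = 21` → val = 21
`a = 17` → a = 17
`val = val << 1` → val = 42
`out = (val & a) | (val ^ a)` → out = 59
So out = 59

Answer: 59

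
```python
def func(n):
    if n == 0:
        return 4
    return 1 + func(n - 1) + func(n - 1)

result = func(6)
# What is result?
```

func(n) = 1 + 2·func(n-1), func(0)=4. Closed form: (4+1)·2^6 - 1 = 319.

Answer: 319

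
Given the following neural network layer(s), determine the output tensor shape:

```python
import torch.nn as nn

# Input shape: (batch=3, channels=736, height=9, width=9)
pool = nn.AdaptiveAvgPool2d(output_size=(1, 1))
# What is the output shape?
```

Input: (3, 736, 9, 9) -> Output: (3, 736, 1, 1)

Answer: (3, 736, 1, 1)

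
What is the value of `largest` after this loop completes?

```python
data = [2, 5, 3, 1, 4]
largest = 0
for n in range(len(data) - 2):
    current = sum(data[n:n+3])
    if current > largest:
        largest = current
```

Max sum of 3-element window in [2, 5, 3, 1, 4]
`largest` takes the values: 0 → 10

Answer: 10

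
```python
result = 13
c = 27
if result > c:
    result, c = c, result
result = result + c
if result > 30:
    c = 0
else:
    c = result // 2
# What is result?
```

Trace:
`result = 13` → result = 13
`c = 27` → c = 27
`if result > c: ...` → result > c is False → no variable changes
`result = result + c` → result = 40
`if result > 30: ...` → result > 30 is True → c = 0
So result = 40

Answer: 40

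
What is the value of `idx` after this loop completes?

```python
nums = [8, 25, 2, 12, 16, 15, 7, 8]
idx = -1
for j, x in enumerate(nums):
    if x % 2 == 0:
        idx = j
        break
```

First even number index in [8, 25, 2, 12, 16, 15, 7, 8]
`idx` takes the values: -1 → 0

Answer: 0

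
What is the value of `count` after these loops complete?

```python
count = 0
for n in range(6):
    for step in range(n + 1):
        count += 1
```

Triangle: 1 + 2 + ... + 6
`count` takes the values: 0 → 1 → 2 → 3 → 4 → 5 → 6 → 7 → 8 → 9 → 10 → 11 → 12 → 13 → 14 → 15 → 16 → 17 → 18 → 19 → 20 → 21

Answer: 21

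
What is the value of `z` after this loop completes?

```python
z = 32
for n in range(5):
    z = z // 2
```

Halve 5 times: 32 // 2^5 = 1
`z` takes the values: 32 → 16 → 8 → 4 → 2 → 1

Answer: 1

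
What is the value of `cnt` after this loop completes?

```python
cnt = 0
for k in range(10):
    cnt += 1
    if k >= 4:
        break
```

Loop breaks when k reaches 4, cnt is 5
`cnt` takes the values: 0 → 1 → 2 → 3 → 4 → 5

Answer: 5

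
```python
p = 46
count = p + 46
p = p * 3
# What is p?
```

Trace:
`p = 46` → p = 46
`count = p + 46` → count = 92
`p = p * 3` → p = 138
So p = 138

Answer: 138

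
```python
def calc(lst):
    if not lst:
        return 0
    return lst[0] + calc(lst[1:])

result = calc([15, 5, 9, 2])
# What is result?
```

15 + 5 + 9 + 2 + 0 = 31

Answer: 31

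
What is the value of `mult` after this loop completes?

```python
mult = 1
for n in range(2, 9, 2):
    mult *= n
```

Product of even numbers 2 to 8
`mult` takes the values: 1 → 2 → 8 → 48 → 384

Answer: 384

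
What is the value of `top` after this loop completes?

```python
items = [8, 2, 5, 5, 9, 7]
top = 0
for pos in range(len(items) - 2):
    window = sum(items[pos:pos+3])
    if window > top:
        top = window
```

Max sum of 3-element window in [8, 2, 5, 5, 9, 7]
`top` takes the values: 0 → 15 → 19 → 21

Answer: 21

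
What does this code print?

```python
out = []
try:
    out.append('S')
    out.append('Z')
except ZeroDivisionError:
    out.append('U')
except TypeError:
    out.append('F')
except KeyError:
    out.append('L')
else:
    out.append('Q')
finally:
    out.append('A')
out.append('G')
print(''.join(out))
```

Execution trace: 'S' (try body) → 'Z' (try body, no exception) → 'Q' (else) → 'A' (finally) → 'G' (after the try/except). Output: SZQAG

Answer: SZQAG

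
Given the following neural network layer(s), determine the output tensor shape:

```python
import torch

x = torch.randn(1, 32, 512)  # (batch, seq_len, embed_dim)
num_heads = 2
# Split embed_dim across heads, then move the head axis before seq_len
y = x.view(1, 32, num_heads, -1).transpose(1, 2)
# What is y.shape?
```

Input: (1, 32, 512) -> head_dim = 512 // 2 = 256; after view: (1, 32, 2, 256) -> after transpose(1, 2): (1, 2, 32, 256) -> Output: (1, 2, 32, 256)

Answer: (1, 2, 32, 256)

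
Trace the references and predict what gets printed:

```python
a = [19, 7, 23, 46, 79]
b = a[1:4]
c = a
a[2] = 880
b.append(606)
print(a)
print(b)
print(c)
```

Key concept: slice vs alias.
Step by step:
`a = [19, 7, 23, 46, 79]` → a = [19, 7, 23, 46, 79]
`b = a[1:4]` → b = [7, 23, 46]
`c = a` → c = [19, 7, 23, 46, 79] (same object as a)
`a[2] = 880` → a = [19, 7, 880, 46, 79] (same object as c); c = [19, 7, 880, 46, 79] (same object as a)
`b.append(606)` → b = [7, 23, 46, 606]
`print(a)` → prints [19, 7, 880, 46, 79]
`print(b)` → prints [7, 23, 46, 606]
`print(c)` → prints [19, 7, 880, 46, 79]

Answer:
[19, 7, 880, 46, 79]
[7, 23, 46, 606]
[19, 7, 880, 46, 79]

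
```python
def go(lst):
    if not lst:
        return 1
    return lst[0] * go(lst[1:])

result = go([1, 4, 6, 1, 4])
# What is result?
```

Product over [1, 4, 6, 1, 4] = 1 * 4 * 6 * 1 * 4 = 96

Answer: 96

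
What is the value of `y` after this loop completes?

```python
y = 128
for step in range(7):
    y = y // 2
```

Halve 7 times: 128 // 2^7 = 1
`y` takes the values: 128 → 64 → 32 → 16 → 8 → 4 → 2 → 1

Answer: 1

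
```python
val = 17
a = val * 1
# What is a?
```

Trace:
`val = 17` → val = 17
`a = val * 1` → a = 17
So a = 17

Answer: 17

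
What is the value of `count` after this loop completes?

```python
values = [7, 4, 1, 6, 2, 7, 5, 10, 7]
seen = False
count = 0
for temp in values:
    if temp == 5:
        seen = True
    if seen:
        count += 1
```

Count elements after first 5 in [7, 4, 1, 6, 2, 7, 5, 10, 7]
`count` takes the values: 0 → 1 → 2 → 3

Answer: 3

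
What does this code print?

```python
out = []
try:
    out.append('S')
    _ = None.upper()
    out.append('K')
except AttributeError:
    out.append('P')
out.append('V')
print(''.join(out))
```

Execution trace: 'S' (try body) → 'P' (except AttributeError) → 'V' (after the try/except). Output: SPV

Answer: SPV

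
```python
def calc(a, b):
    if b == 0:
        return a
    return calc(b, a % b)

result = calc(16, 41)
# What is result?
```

calc(16, 41) -> calc(41, 16) -> calc(16, 9) -> calc(9, 7) -> calc(7, 2) -> calc(2, 1) -> calc(1, 0) -> 1

Answer: 1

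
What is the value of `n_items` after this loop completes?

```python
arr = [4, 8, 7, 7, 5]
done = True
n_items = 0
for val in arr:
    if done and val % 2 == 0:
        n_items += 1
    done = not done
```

Count even values at even positions
`n_items` takes the values: 0 → 1

Answer: 1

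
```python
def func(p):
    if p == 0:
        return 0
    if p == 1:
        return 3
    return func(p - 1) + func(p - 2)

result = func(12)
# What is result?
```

Build up from base cases: func(0)=0, func(1)=3, func(2)=3, func(3)=6, func(4)=9, func(5)=15, func(6)=24, ..., func(12)=432

Answer: 432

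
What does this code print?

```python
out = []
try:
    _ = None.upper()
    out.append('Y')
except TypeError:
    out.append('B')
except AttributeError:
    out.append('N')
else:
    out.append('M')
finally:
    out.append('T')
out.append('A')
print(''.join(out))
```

Execution trace: 'N' (except AttributeError) → 'T' (finally) → 'A' (after the try/except). Output: NTA

Answer: NTA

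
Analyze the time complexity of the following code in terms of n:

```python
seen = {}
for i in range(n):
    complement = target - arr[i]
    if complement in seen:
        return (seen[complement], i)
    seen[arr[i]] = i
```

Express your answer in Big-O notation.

This is Two sum with hash map. Time complexity: O(n).

Answer: O(n)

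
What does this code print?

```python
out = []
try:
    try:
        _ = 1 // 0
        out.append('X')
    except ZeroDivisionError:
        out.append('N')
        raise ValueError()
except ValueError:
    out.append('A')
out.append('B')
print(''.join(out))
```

Execution trace: 'N' (inner except ZeroDivisionError) → 'A' (outer except ValueError) → 'B' (after the try/except). Output: NAB

Answer: NAB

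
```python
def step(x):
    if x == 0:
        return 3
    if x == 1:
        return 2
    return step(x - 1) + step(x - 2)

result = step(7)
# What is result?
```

Build up from base cases: step(0)=3, step(1)=2, step(2)=5, step(3)=7, step(4)=12, step(5)=19, step(6)=31, ..., step(7)=50

Answer: 50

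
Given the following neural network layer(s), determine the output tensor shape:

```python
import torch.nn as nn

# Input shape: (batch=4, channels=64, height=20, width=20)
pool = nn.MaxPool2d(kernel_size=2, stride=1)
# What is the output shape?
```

Input: (4, 64, 20, 20) -> Output: (4, 64, 19, 19)

Answer: (4, 64, 19, 19)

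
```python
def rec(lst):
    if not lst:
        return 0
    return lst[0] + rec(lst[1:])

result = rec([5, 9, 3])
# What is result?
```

5 + 9 + 3 + 0 = 17

Answer: 17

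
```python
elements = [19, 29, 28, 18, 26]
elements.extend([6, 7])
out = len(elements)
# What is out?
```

Trace:
`elements = [19, 29, 28, 18, 26]` → elements = [19, 29, 28, 18, 26]
`elements.extend([6, 7])` → elements = [19, 29, 28, 18, 26, 6, 7]
`out = len(elements)` → out = 7
So out = 7

Answer: 7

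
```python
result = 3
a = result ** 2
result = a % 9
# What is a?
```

Trace:
`result = 3` → result = 3
`a = result ** 2` → a = 9
`result = a % 9` → result = 0
So a = 9

Answer: 9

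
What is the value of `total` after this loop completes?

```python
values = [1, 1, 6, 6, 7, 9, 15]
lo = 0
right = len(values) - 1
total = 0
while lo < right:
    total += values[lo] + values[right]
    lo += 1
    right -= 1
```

Sum of pairs from ends
`total` takes the values: 0 → 16 → 26 → 39

Answer: 39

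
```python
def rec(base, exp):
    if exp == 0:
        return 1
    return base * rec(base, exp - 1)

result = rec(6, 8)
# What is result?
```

rec(6, 8) = 6 * 6 * 6 * 6 * 6 * 6 * 6 * 6 = 1679616

Answer: 1679616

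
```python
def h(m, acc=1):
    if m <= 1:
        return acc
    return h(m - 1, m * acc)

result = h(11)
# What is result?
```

Accumulator trace (n, acc): (11, 1) -> (10, 11) -> (9, 110) -> (8, 990) -> (7, 7920) -> (6, 55440) -> (5, 332640) -> (4, 1663200) -> (3, 6652800) -> (2, 19958400) -> (1, 39916800) -> return 39916800

Answer: 39916800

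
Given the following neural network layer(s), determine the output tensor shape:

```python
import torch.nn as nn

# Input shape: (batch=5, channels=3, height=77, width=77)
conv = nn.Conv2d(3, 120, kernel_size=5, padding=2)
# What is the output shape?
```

Input: (5, 3, 77, 77) -> Output: (5, 120, 77, 77)

Answer: (5, 120, 77, 77)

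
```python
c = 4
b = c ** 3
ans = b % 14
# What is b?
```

Trace:
`c = 4` → c = 4
`b = c ** 3` → b = 64
`ans = b % 14` → ans = 8
So b = 64

Answer: 64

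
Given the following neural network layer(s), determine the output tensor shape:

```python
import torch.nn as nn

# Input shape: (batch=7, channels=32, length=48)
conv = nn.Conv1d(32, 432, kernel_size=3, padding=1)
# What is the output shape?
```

Input: (7, 32, 48) -> Output: (7, 432, 48)

Answer: (7, 432, 48)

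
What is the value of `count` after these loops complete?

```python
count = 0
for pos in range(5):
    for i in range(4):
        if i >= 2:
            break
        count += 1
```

Inner breaks at 2, outer runs 5 times
`count` takes the values: 0 → 1 → 2 → 3 → 4 → 5 → 6 → 7 → 8 → 9 → 10

Answer: 10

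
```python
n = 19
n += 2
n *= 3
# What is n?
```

Trace:
`n = 19` → n = 19
`n += 2` → n = 21
`n *= 3` → n = 63
So n = 63

Answer: 63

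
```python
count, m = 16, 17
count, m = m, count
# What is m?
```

Trace:
`count, m = 16, 17` → count = 16; m = 17
`count, m = m, count` → count = 17; m = 16
So m = 16

Answer: 16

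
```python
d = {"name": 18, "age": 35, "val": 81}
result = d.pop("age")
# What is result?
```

Trace:
`d = {"name": 18, "age": 35, "val": 81}` → d = {'name': 18, 'age': 35, 'val': 81}
`result = d.pop("age")` → d = {'name': 18, 'val': 81}; result = 35
So result = 35

Answer: 35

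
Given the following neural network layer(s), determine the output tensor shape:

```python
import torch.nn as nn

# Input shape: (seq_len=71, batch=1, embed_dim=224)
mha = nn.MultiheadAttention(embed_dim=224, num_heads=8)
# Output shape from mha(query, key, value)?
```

Input: (71, 1, 224) -> Output: (71, 1, 224)

Answer: (71, 1, 224)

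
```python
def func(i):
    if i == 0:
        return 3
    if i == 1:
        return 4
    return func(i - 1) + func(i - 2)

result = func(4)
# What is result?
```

Build up from base cases: func(0)=3, func(1)=4, func(2)=7, func(3)=11, func(4)=18

Answer: 18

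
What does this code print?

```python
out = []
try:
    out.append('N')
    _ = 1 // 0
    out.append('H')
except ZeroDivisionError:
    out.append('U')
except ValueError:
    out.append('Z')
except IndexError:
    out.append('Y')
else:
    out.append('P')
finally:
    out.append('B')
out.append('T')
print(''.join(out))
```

Execution trace: 'N' (try body) → 'U' (except ZeroDivisionError) → 'B' (finally) → 'T' (after the try/except). Output: NUBT

Answer: NUBT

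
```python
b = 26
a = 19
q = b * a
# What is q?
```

Trace:
`b = 26` → b = 26
`a = 19` → a = 19
`q = b * a` → q = 494
So q = 494

Answer: 494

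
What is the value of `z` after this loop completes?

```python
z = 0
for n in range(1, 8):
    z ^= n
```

XOR of 1 to 7
`z` takes the values: 0 → 1 → 3 → 0 → 4 → 1 → 7 → 0

Answer: 0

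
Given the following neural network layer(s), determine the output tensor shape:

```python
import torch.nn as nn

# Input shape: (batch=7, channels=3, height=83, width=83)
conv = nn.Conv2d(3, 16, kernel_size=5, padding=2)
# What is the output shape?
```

Input: (7, 3, 83, 83) -> Output: (7, 16, 83, 83)

Answer: (7, 16, 83, 83)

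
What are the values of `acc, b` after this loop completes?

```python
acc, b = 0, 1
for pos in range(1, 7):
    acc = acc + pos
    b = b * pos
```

Sum and factorial of 1 to 6
`acc, b` takes the values: (0, 1) → (1, 1) → (3, 1) → (3, 2) → (6, 2) → (6, 6) → (10, 6) → (10, 24) → (15, 24) → (15, 120) → (21, 120) → (21, 720)

Answer: 21, 720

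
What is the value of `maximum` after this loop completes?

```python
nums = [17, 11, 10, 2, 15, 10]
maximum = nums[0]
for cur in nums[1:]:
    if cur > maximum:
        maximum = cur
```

Maximum of [17, 11, 10, 2, 15, 10]
`maximum` takes the values: 17

Answer: 17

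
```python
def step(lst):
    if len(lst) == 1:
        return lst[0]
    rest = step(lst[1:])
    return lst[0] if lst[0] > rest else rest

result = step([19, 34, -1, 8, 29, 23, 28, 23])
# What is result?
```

Recursive max over [19, 34, -1, 8, 29, 23, 28, 23] = 34

Answer: 34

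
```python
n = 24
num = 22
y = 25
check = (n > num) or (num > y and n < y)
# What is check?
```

Trace:
`n = 24` → n = 24
`num = 22` → num = 22
`y = 25` → y = 25
`check = (n > num) or (num > y and n < y)` → check = True
So check = True

Answer: True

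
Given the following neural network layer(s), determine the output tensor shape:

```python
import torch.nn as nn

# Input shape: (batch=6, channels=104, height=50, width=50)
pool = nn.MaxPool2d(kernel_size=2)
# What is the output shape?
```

Input: (6, 104, 50, 50) -> Output: (6, 104, 25, 25)

Answer: (6, 104, 25, 25)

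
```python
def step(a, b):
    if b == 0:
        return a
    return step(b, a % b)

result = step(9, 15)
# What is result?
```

step(9, 15) -> step(15, 9) -> step(9, 6) -> step(6, 3) -> step(3, 0) -> 3

Answer: 3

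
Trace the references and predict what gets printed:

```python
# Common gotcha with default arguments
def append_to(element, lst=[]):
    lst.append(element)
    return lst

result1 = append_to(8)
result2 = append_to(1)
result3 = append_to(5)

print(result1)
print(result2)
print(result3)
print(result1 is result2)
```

Key concept: mutable default argument gotcha.
Step by step:
`result1 = append_to(8)` → result1 = [8]
`result2 = append_to(1)` → result1 = [8, 1] (same object as result2); result2 = [8, 1] (same object as result1)
`result3 = append_to(5)` → result1 = [8, 1, 5] (same object as result2, result3); result2 = [8, 1, 5] (same object as result1, result3); result3 = [8, 1, 5] (same object as result1, result2)
`print(result1)` → prints [8, 1, 5]
`print(result2)` → prints [8, 1, 5]
`print(result3)` → prints [8, 1, 5]
`print(result1 is result2)` → prints True

Answer:
[8, 1, 5]
[8, 1, 5]
[8, 1, 5]
True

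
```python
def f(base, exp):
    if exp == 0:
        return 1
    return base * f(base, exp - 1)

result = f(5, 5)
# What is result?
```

f(5, 5) = 5 * 5 * 5 * 5 * 5 = 3125

Answer: 3125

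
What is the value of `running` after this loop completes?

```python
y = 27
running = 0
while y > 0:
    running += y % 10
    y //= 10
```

Sum digits of 27
`running` takes the values: 0 → 7 → 9

Answer: 9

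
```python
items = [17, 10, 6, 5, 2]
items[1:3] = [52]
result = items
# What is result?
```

Trace:
`items = [17, 10, 6, 5, 2]` → items = [17, 10, 6, 5, 2]
`items[1:3] = [52]` → items = [17, 52, 5, 2]
`result = items` → result = [17, 52, 5, 2]
So result = [17, 52, 5, 2]

Answer: [17, 52, 5, 2]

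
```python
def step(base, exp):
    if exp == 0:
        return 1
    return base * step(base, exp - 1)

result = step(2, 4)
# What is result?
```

step(2, 4) = 2 * 2 * 2 * 2 = 16

Answer: 16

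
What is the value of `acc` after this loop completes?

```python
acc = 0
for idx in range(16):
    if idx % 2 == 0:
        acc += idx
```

Sum of even numbers 0 to 15
`acc` takes the values: 0 → 2 → 6 → 12 → 20 → 30 → 42 → 56

Answer: 56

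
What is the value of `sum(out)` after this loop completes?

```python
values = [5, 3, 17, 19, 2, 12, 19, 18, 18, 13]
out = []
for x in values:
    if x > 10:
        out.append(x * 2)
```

Sum of doubled values > 10
`out` takes the values: [] → [34] → [34, 38] → [34, 38, 24] → [34, 38, 24, 38] → [34, 38, 24, 38, 36] → [34, 38, 24, 38, 36, 36] → [34, 38, 24, 38, 36, 36, 26]
So `sum(out)` = 232

Answer: 232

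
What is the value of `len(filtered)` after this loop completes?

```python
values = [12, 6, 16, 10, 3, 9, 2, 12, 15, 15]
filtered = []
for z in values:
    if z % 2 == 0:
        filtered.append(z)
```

Count even numbers in [12, 6, 16, 10, 3, 9, 2, 12, 15, 15]
`filtered` takes the values: [] → [12] → [12, 6] → [12, 6, 16] → [12, 6, 16, 10] → [12, 6, 16, 10, 2] → [12, 6, 16, 10, 2, 12]
So `len(filtered)` = 6

Answer: 6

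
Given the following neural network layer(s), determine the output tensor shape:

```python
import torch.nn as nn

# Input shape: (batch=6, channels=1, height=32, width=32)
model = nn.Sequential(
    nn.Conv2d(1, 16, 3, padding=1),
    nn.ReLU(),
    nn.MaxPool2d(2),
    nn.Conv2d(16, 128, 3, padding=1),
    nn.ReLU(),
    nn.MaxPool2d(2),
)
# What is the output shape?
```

Input: (6, 1, 32, 32) -> after first Conv2d: (6, 16, 32, 32) -> after first MaxPool2d: (6, 16, 16, 16) -> after second Conv2d: (6, 128, 16, 16) -> Output: (6, 128, 8, 8)

Answer: (6, 128, 8, 8)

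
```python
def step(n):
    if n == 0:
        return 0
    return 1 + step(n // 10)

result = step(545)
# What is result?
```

Count of digits of 545: 3

Answer: 3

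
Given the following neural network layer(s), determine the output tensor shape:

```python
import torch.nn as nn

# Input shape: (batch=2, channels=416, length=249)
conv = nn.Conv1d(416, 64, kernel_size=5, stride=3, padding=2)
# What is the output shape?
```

Input: (2, 416, 249) -> Output: (2, 64, 83)

Answer: (2, 64, 83)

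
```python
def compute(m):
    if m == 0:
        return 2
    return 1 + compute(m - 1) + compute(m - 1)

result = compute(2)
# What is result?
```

compute(m) = 1 + 2·compute(m-1), compute(0)=2. Closed form: (2+1)·2^2 - 1 = 11.

Answer: 11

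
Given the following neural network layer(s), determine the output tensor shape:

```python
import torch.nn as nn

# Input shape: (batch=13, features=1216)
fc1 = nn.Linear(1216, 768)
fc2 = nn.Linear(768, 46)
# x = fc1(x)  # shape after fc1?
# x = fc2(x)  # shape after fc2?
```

Input: (13, 1216) -> after fc1: (13, 768) -> Output: (13, 46)

Answer: (13, 46)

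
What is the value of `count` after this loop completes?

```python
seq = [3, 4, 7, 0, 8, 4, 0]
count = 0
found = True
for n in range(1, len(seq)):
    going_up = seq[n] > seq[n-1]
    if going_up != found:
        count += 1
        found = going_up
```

Count direction changes in [3, 4, 7, 0, 8, 4, 0]
`count` takes the values: 0 → 1 → 2 → 3

Answer: 3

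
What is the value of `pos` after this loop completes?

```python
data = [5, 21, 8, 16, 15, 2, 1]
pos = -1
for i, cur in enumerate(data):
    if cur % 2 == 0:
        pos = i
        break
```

First even number index in [5, 21, 8, 16, 15, 2, 1]
`pos` takes the values: -1 → 2

Answer: 2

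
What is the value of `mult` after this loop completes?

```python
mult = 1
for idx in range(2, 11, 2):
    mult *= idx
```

Product of even numbers 2 to 10
`mult` takes the values: 1 → 2 → 8 → 48 → 384 → 3840

Answer: 3840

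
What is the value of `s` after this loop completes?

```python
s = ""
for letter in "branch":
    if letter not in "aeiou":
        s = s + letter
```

Remove vowels from 'branch'
`s` takes the values: "" → "b" → "br" → "brn" → "brnc" → "brnch"

Answer: "brnch"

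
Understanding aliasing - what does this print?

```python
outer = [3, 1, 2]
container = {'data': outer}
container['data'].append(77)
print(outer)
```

Key concept: dict holds reference to list.
Step by step:
`outer = [3, 1, 2]` → outer = [3, 1, 2]
`container = {'data': outer}` → container = {'data': [3, 1, 2]}
`container['data'].append(77)` → outer = [3, 1, 2, 77]; container = {'data': [3, 1, 2, 77]}
`print(outer)` → prints [3, 1, 2, 77]

Answer: [3, 1, 2, 77]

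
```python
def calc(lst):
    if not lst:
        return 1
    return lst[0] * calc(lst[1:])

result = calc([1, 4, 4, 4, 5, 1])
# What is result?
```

Product over [1, 4, 4, 4, 5, 1] = 1 * 4 * 4 * 4 * 5 * 1 = 320

Answer: 320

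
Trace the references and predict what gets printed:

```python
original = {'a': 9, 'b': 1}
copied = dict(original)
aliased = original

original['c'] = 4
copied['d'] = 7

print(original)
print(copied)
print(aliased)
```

Key concept: dict() creates copy, assignment creates alias.
Step by step:
`original = {'a': 9, 'b': 1}` → original = {'a': 9, 'b': 1}
`copied = dict(original)` → copied = {'a': 9, 'b': 1}
`aliased = original` → aliased = {'a': 9, 'b': 1} (same object as original)
`original['c'] = 4` → original = {'a': 9, 'b': 1, 'c': 4} (same object as aliased); aliased = {'a': 9, 'b': 1, 'c': 4} (same object as original)
`copied['d'] = 7` → copied = {'a': 9, 'b': 1, 'd': 7}
`print(original)` → prints {'a': 9, 'b': 1, 'c': 4}
`print(copied)` → prints {'a': 9, 'b': 1, 'd': 7}
`print(aliased)` → prints {'a': 9, 'b': 1, 'c': 4}

Answer:
{'a': 9, 'b': 1, 'c': 4}
{'a': 9, 'b': 1, 'd': 7}
{'a': 9, 'b': 1, 'c': 4}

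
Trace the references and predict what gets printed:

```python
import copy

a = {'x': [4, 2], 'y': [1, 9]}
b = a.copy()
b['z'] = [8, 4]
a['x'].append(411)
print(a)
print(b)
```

Key concept: shallow copy of dict with mutable values.
Step by step:
`a = {'x': [4, 2], 'y': [1, 9]}` → a = {'x': [4, 2], 'y': [1, 9]}
`b = a.copy()` → b = {'x': [4, 2], 'y': [1, 9]}
`b['z'] = [8, 4]` → b = {'x': [4, 2], 'y': [1, 9], 'z': [8, 4]}
`a['x'].append(411)` → a = {'x': [4, 2, 411], 'y': [1, 9]}; b = {'x': [4, 2, 411], 'y': [1, 9], 'z': [8, 4]}
`print(a)` → prints {'x': [4, 2, 411], 'y': [1, 9]}
`print(b)` → prints {'x': [4, 2, 411], 'y': [1, 9], 'z': [8, 4]}

Answer:
{'x': [4, 2, 411], 'y': [1, 9]}
{'x': [4, 2, 411], 'y': [1, 9], 'z': [8, 4]}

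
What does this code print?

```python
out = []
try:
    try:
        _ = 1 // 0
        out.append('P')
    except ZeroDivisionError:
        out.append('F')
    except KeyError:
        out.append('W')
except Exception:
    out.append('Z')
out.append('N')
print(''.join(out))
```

Execution trace: 'F' (inner except ZeroDivisionError) → 'N' (after the try/except). Output: FN

Answer: FN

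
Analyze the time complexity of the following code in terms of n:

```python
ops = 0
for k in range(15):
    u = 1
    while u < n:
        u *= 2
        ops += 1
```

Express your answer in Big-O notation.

Each loop level contributes: 1 × log n. Multiplying the contributions gives O(log n).

Answer: O(log n)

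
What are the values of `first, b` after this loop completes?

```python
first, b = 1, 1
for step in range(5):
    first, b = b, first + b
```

Fibonacci: after 5 iterations
`first, b` takes the values: (1, 1) → (1, 2) → (2, 3) → (3, 5) → (5, 8) → (8, 13)

Answer: 8, 13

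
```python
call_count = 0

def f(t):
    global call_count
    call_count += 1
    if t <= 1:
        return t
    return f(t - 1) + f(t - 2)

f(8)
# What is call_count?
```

Calls(t) = 1 + Calls(t-1) + Calls(t-2); Calls(0)=Calls(1)=1. For t=8 this gives 67.

Answer: 67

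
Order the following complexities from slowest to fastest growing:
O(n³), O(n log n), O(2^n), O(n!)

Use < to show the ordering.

Ordered by growth rate: O(n log n) < O(n³) < O(2^n) < O(n!)

Answer: O(n log n) < O(n³) < O(2^n) < O(n!)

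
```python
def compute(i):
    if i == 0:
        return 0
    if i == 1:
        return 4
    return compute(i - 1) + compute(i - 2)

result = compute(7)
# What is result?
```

Build up from base cases: compute(0)=0, compute(1)=4, compute(2)=4, compute(3)=8, compute(4)=12, compute(5)=20, compute(6)=32, ..., compute(7)=52

Answer: 52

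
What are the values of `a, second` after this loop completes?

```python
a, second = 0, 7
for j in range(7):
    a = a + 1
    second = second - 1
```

a goes 0→7, second goes 7→0
`a, second` takes the values: (0, 7) → (1, 7) → (1, 6) → (2, 6) → (2, 5) → (3, 5) → (3, 4) → (4, 4) → (4, 3) → (5, 3) → (5, 2) → (6, 2) → (6, 1) → (7, 1) → (7, 0)

Answer: 7, 0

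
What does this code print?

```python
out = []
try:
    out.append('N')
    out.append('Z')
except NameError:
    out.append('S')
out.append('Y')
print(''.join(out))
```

Execution trace: 'N' (try body) → 'Z' (try body, no exception) → 'Y' (after the try/except). Output: NZY

Answer: NZY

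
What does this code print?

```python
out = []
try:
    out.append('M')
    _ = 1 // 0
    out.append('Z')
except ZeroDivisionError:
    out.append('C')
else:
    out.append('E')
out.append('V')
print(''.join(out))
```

Execution trace: 'M' (try body) → 'C' (except ZeroDivisionError) → 'V' (after the try/except). Output: MCV

Answer: MCV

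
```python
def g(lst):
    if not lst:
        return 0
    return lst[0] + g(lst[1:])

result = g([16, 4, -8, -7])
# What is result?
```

16 + 4 + (-8) + (-7) + 0 = 5

Answer: 5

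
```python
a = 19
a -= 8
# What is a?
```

Trace:
`a = 19` → a = 19
`a -= 8` → a = 11
So a = 11

Answer: 11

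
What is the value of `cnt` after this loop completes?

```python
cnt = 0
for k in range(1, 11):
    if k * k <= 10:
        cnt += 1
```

Count numbers where k² ≤ 10
`cnt` takes the values: 0 → 1 → 2 → 3

Answer: 3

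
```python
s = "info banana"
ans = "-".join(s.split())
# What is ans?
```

Trace:
`s = "info banana"` → s = 'info banana'
`ans = "-".join(s.split())` → ans = 'info-banana'
So ans = 'info-banana'

Answer: 'info-banana'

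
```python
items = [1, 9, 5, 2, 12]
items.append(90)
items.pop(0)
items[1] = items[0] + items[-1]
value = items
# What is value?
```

Trace:
`items = [1, 9, 5, 2, 12]` → items = [1, 9, 5, 2, 12]
`items.append(90)` → items = [1, 9, 5, 2, 12, 90]
`items.pop(0)` → items = [9, 5, 2, 12, 90]
`items[1] = items[0] + items[-1]` → items = [9, 99, 2, 12, 90]
`value = items` → value = [9, 99, 2, 12, 90]
So value = [9, 99, 2, 12, 90]

Answer: [9, 99, 2, 12, 90]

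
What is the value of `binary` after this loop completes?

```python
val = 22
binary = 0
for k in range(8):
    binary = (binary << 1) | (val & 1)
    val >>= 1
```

Reverse lowest 8 bits of 22
`binary` takes the values: 0 → 1 → 3 → 6 → 13 → 26 → 52 → 104

Answer: 104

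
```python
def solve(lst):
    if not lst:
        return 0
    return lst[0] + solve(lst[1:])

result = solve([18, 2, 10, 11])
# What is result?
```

18 + 2 + 10 + 11 + 0 = 41

Answer: 41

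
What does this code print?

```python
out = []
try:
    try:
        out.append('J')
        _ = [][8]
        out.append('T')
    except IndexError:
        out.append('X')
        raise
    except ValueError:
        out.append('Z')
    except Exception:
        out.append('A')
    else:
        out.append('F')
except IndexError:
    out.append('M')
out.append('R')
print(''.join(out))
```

Execution trace: 'J' (inner try body) → 'X' (inner except IndexError) → 'M' (outer except IndexError) → 'R' (after the try/except). Output: JXMR

Answer: JXMR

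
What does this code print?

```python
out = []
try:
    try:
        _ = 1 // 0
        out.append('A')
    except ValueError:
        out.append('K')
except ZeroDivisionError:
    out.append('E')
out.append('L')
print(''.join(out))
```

Execution trace: 'E' (outer except ZeroDivisionError) → 'L' (after the try/except). Output: EL

Answer: EL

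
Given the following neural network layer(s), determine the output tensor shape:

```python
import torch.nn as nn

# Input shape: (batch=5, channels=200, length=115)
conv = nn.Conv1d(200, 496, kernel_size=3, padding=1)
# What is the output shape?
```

Input: (5, 200, 115) -> Output: (5, 496, 115)

Answer: (5, 496, 115)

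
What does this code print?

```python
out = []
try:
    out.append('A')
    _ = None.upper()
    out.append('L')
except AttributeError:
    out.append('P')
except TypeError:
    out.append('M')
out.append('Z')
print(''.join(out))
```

Execution trace: 'A' (try body) → 'P' (except AttributeError) → 'Z' (after the try/except). Output: APZ

Answer: APZ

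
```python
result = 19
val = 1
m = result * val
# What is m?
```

Trace:
`result = 19` → result = 19
`val = 1` → val = 1
`m = result * val` → m = 19
So m = 19

Answer: 19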